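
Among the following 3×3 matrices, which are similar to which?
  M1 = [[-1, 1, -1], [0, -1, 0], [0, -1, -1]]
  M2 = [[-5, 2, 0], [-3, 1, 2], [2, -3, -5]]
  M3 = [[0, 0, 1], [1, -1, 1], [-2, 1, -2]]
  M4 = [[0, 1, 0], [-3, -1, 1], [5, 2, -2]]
2 classes: {M1, M3, M4}, {M2}

Characteristic polynomials: χ_{M1} = (x + 1)^3, χ_{M2} = (x + 3)^3, χ_{M3} = (x + 1)^3, χ_{M4} = (x + 1)^3.

{M1, M3, M4}: invariant factors (x + 1)^3.

{M2}: invariant factors (x + 3)^3.

Matrices are similar if and only if their invariant-factor lists agree; the partition into similarity classes is {M1, M3, M4}, {M2}.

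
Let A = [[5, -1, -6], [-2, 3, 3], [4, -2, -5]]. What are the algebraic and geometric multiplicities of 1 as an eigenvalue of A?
The characteristic polynomial is (x - 1)^3, so the factor x - 1 appears with exponent 3: the algebraic multiplicity is 3.

rank(A - I) = 2, so the eigenspace has dimension 3 - 2 = 1: the geometric multiplicity is 1.

Since 1 < 3, A is not diagonalizable.

algebraic multiplicity 3, geometric multiplicity 1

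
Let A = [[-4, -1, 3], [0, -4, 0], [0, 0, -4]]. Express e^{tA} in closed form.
A has Jordan form J = [[-4, 1, 0], [0, -4, 0], [0, 0, -4]] with A = PJP^{-1}, so e^{tA} = P e^{tJ} P^{-1}.

For a Jordan block J_k(λ), e^{tJ_k(λ)} = e^{λt} · (I + tN + t^2 N^2/2! + ... + t^{k-1} N^{k-1}/(k-1)!) where N is the nilpotent superdiagonal part.

Assembling the blocks and conjugating back gives the entries of e^{tA} as shown above.

e^{tA} = [[e^{-4*t}, -t*e^{-4*t}, 3*t*e^{-4*t}], [0, e^{-4*t}, 0], [0, 0, e^{-4*t}]]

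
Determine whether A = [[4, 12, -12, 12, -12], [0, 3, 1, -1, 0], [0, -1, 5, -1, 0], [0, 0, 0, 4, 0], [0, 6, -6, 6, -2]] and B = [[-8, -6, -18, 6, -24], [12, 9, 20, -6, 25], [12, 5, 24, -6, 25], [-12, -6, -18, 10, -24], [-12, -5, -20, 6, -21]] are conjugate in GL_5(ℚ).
Two matrices over a field are similar if and only if they have the same invariant factors.

Both A and B have characteristic polynomial (x - 4)^4(x + 2) and minimal polynomial (x - 4)^2(x + 2). Computing further, both have invariant factors x - 4, x - 4, (x - 4)^2(x + 2). Hence A and B are similar.

Yes.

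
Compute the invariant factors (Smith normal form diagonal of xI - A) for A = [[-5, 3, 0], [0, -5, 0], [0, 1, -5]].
The Jordan structure of A has elementary divisors (x + 5)^2, (x + 5). Arranging the block sizes at each eigenvalue in decreasing order and taking row products gives the invariant factors.

Invariant factors (smallest first, each dividing the next): x + 5, (x + 5)^2.

Check: the last factor (x + 5)^2 is the minimal polynomial, and the product (x + 5)^3 is the characteristic polynomial.

x + 5, (x + 5)^2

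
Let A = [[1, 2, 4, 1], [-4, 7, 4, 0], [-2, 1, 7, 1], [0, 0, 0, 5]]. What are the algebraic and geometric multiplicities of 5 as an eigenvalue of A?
algebraic multiplicity 4, geometric multiplicity 2

The characteristic polynomial is (x - 5)^4, so the factor x - 5 appears with exponent 4: the algebraic multiplicity is 4.

rank(A - 5I) = 2, so the eigenspace has dimension 4 - 2 = 2: the geometric multiplicity is 2.

Since 2 < 4, A is not diagonalizable.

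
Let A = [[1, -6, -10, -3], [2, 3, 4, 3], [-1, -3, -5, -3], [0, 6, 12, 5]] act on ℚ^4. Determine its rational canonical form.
R = [[0, -3, 0, 0], [1, 2, 0, 0], [0, 0, 0, -3], [0, 0, 1, 2]]

The invariant factors of A (the non-unit diagonal entries of the Smith normal form of xI - A over ℚ[x]) are x^2 - 2x + 3, x^2 - 2x + 3, each dividing the next. The characteristic polynomial is their product, (x^2 - 2x + 3)^2.

The rational canonical form is the block-diagonal matrix of companion matrices C(f_i):
R = [[0, -3, 0, 0], [1, 2, 0, 0], [0, 0, 0, -3], [0, 0, 1, 2]].

Note the characteristic polynomial does not split into linear factors over ℚ, so A has no Jordan form over ℚ; the rational canonical form exists over any field.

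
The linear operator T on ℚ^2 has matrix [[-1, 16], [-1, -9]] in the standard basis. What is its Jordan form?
J = [[-5, 1], [0, -5]]

The characteristic polynomial is det(xI - A) = (x + 5)^2, so the eigenvalues are -5 (algebraic multiplicity 2).

For λ = -5: rank(A + 5I) = 1, rank((A + 5I)^2) = 0. The eigenspace has dimension 2 - 1 = 1, so there is 1 Jordan block; the rank sequence gives block sizes [2].

Assembling the blocks gives the Jordan form J above.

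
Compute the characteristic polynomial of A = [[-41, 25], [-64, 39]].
χ_A(x) = (x + 1)^2

xI - A = [[x + 41, -25], [64, x - 39]].

Expanding det(xI - A) along the first row:
det(xI - A) = + (x + 41)·det([[x - 39]]) - (-25)·det([[64]]).

Evaluating gives χ_A(x) = x^2 + 2x + 1 = (x + 1)^2.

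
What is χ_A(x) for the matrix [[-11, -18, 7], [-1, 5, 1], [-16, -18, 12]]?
χ_A(x) = (x - 5)^2(x + 4)

xI - A = [[x + 11, 18, -7], [1, x - 5, -1], [16, 18, x - 12]].

Expanding det(xI - A) along the first row:
det(xI - A) = + (x + 11)·det([[x - 5, -1], [18, x - 12]]) - (18)·det([[1, -1], [16, x - 12]]) + (-7)·det([[1, x - 5], [16, 18]]).

Evaluating gives χ_A(x) = x^3 - 6x^2 - 15x + 100 = (x - 5)^2(x + 4).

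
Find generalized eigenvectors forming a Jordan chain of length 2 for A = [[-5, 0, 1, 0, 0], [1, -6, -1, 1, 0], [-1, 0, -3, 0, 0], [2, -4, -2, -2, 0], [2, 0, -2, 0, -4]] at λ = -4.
v_1 = [[0, 0, 1, 0, 0]]^T, v_2 = [[1, -1, 1, -2, -2]]^T

We seek v_1 ∈ ker((A + 4I)^2) \ ker(A + 4I), then set v_{i+1} = (A + 4I) v_i.

One such chain is v_1 = [[0, 0, 1, 0, 0]]^T, v_2 = [[1, -1, 1, -2, -2]]^T. Check: (A + 4I) v_2 = [[0, 0, 0, 0, 0]]^T = 0.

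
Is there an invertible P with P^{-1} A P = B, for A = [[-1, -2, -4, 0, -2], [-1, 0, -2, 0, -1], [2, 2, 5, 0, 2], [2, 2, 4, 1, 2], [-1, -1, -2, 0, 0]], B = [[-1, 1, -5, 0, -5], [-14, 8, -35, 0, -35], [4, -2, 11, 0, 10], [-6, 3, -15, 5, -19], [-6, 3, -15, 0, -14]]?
trace(A) = 5 but trace(B) = 9. The trace is a similarity invariant, so A and B are not similar.

No.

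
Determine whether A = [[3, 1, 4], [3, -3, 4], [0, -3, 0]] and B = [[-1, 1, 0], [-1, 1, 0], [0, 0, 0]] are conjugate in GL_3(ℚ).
Both have characteristic polynomial x^3, but the minimal polynomial of A is x^3 while the minimal polynomial of B is x^2. The minimal polynomial is a similarity invariant, so A and B are not similar.

No.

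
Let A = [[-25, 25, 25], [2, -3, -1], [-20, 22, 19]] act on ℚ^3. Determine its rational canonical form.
R = [[0, 0, 25], [1, 0, -15], [0, 1, -9]]

The invariant factors of A (the non-unit diagonal entries of the Smith normal form of xI - A over ℚ[x]) are (x - 1)(x + 5)^2, each dividing the next. The characteristic polynomial is their product, (x - 1)(x + 5)^2.

The rational canonical form is the block-diagonal matrix of companion matrices C(f_i):
R = [[0, 0, 25], [1, 0, -15], [0, 1, -9]].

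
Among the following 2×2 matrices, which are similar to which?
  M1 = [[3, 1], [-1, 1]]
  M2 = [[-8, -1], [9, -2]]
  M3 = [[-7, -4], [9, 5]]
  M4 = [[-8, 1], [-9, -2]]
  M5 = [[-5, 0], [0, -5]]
4 classes: {M1}, {M2, M4}, {M3}, {M5}

Characteristic polynomials: χ_{M1} = (x - 2)^2, χ_{M2} = (x + 5)^2, χ_{M3} = (x + 1)^2, χ_{M4} = (x + 5)^2, χ_{M5} = (x + 5)^2.

{M1}: invariant factors (x - 2)^2.

{M2, M4}: invariant factors (x + 5)^2.

{M3}: invariant factors (x + 1)^2.

{M5}: invariant factors x + 5, x + 5.

Matrices are similar if and only if their invariant-factor lists agree; the partition into similarity classes is {M1}, {M2, M4}, {M3}, {M5}.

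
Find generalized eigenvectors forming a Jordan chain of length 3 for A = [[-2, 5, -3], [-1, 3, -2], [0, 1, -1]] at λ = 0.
We seek v_1 ∈ ker(A^3) \ ker(A^2), then set v_{i+1} = A v_i.

One such chain is v_1 = [[-2, -5, -7]]^T, v_2 = [[0, 1, 2]]^T, v_3 = [[-1, -1, -1]]^T. Check: A v_3 = [[0, 0, 0]]^T = 0.

v_1 = [[-2, -5, -7]]^T, v_2 = [[0, 1, 2]]^T, v_3 = [[-1, -1, -1]]^T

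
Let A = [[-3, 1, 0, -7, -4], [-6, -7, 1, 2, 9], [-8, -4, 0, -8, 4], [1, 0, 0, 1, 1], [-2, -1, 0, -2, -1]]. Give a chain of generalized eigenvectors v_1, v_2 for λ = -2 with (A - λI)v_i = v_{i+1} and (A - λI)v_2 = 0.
v_1 = [[-2, 7, 0, 0, 3]]^T, v_2 = [[-3, 4, 0, 1, 0]]^T

We seek v_1 ∈ ker((A + 2I)^2) \ ker(A + 2I), then set v_{i+1} = (A + 2I) v_i.

One such chain is v_1 = [[-2, 7, 0, 0, 3]]^T, v_2 = [[-3, 4, 0, 1, 0]]^T. Check: (A + 2I) v_2 = [[0, 0, 0, 0, 0]]^T = 0.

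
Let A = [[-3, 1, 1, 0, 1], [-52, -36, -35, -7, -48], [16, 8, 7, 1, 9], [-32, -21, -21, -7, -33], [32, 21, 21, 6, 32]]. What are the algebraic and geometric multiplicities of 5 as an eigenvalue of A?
algebraic multiplicity 1, geometric multiplicity 1

The characteristic polynomial is (x - 5)(x + 1)^2(x + 5)^2, so the factor x - 5 appears with exponent 1: the algebraic multiplicity is 1.

rank(A - 5I) = 4, so the eigenspace has dimension 5 - 4 = 1: the geometric multiplicity is 1.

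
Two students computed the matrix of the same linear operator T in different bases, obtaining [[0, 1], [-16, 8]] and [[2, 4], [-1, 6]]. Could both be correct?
Yes.

Two matrices over a field are similar if and only if they have the same invariant factors.

Both A and B have characteristic polynomial (x - 4)^2 and minimal polynomial (x - 4)^2. Computing further, both have invariant factors (x - 4)^2. Hence A and B are similar.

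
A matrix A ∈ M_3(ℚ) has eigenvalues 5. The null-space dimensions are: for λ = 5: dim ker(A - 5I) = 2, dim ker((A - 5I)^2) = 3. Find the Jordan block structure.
Jordan blocks: (5, 2), (5, 1)

λ = 5: successive nullity increments [2, 1] count blocks of size ≥ k; block sizes are [2, 1].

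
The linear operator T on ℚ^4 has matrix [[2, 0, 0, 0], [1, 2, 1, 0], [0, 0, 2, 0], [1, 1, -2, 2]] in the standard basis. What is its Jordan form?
J = [[2, 1, 0, 0], [0, 2, 1, 0], [0, 0, 2, 0], [0, 0, 0, 2]]

The characteristic polynomial is det(xI - A) = (x - 2)^4, so the eigenvalues are 2 (algebraic multiplicity 4).

For λ = 2: rank(A - 2I) = 2, rank((A - 2I)^2) = 1, rank((A - 2I)^3) = 0. The eigenspace has dimension 4 - 2 = 2, so there are 2 Jordan blocks; the rank sequence gives block sizes [3, 1].

Assembling the blocks gives the Jordan form J above.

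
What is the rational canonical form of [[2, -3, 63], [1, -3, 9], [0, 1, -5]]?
R = [[0, 0, 60], [1, 0, 7], [0, 1, -6]]

The invariant factors of A (the non-unit diagonal entries of the Smith normal form of xI - A over ℚ[x]) are (x - 3)(x + 4)(x + 5), each dividing the next. The characteristic polynomial is their product, (x - 3)(x + 4)(x + 5).

The rational canonical form is the block-diagonal matrix of companion matrices C(f_i):
R = [[0, 0, 60], [1, 0, 7], [0, 1, -6]].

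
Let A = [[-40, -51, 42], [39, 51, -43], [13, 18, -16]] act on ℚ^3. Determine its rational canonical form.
The invariant factors of A (the non-unit diagonal entries of the Smith normal form of xI - A over ℚ[x]) are (x + 1)(x^2 + 4x - 3), each dividing the next. The characteristic polynomial is their product, (x + 1)(x^2 + 4x - 3).

The rational canonical form is the block-diagonal matrix of companion matrices C(f_i):
R = [[0, 0, 3], [1, 0, -1], [0, 1, -5]].

Note the characteristic polynomial does not split into linear factors over ℚ, so A has no Jordan form over ℚ; the rational canonical form exists over any field.

R = [[0, 0, 3], [1, 0, -1], [0, 1, -5]]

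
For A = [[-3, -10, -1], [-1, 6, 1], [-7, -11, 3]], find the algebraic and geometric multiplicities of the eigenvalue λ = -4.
The characteristic polynomial is (x - 5)^2(x + 4), so the factor x + 4 appears with exponent 1: the algebraic multiplicity is 1.

rank(A + 4I) = 2, so the eigenspace has dimension 3 - 2 = 1: the geometric multiplicity is 1.

algebraic multiplicity 1, geometric multiplicity 1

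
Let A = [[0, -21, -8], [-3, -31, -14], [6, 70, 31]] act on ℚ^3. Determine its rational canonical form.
R = [[0, 0, 3], [1, 0, -4], [0, 1, 0]]

The invariant factors of A (the non-unit diagonal entries of the Smith normal form of xI - A over ℚ[x]) are x^3 + 4x - 3, each dividing the next. The characteristic polynomial is their product, x^3 + 4x - 3.

The rational canonical form is the block-diagonal matrix of companion matrices C(f_i):
R = [[0, 0, 3], [1, 0, -4], [0, 1, 0]].

Note the characteristic polynomial does not split into linear factors over ℚ, so A has no Jordan form over ℚ; the rational canonical form exists over any field.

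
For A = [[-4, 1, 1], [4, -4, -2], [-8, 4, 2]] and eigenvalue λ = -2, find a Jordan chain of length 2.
v_1 = [[1, -1, 4]]^T, v_2 = [[1, -2, 4]]^T

We seek v_1 ∈ ker((A + 2I)^2) \ ker(A + 2I), then set v_{i+1} = (A + 2I) v_i.

One such chain is v_1 = [[1, -1, 4]]^T, v_2 = [[1, -2, 4]]^T. Check: (A + 2I) v_2 = [[0, 0, 0]]^T = 0.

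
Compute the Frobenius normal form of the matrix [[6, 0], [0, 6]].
R = [[6, 0], [0, 6]]

The invariant factors of A (the non-unit diagonal entries of the Smith normal form of xI - A over ℚ[x]) are x - 6, x - 6, each dividing the next. The characteristic polynomial is their product, (x - 6)^2.

The rational canonical form is the block-diagonal matrix of companion matrices C(f_i):
R = [[6, 0], [0, 6]].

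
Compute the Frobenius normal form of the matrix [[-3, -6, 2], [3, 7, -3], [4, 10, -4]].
The invariant factors of A (the non-unit diagonal entries of the Smith normal form of xI - A over ℚ[x]) are x^3 + 3x + 2, each dividing the next. The characteristic polynomial is their product, x^3 + 3x + 2.

The rational canonical form is the block-diagonal matrix of companion matrices C(f_i):
R = [[0, 0, -2], [1, 0, -3], [0, 1, 0]].

Note the characteristic polynomial does not split into linear factors over ℚ, so A has no Jordan form over ℚ; the rational canonical form exists over any field.

R = [[0, 0, -2], [1, 0, -3], [0, 1, 0]]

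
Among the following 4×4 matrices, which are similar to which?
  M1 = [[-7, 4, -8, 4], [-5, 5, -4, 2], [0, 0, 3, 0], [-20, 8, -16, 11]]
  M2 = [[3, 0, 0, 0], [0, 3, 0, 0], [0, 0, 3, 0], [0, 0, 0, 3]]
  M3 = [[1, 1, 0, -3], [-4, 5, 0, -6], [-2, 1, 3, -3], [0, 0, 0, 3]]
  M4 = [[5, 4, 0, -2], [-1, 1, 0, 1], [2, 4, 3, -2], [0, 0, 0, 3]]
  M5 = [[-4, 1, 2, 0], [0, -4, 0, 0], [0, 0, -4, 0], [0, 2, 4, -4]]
3 classes: {M1, M3, M4}, {M2}, {M5}

Characteristic polynomials: χ_{M1} = (x - 3)^4, χ_{M2} = (x - 3)^4, χ_{M3} = (x - 3)^4, χ_{M4} = (x - 3)^4, χ_{M5} = (x + 4)^4.

{M1, M3, M4}: invariant factors x - 3, x - 3, (x - 3)^2.

{M2}: invariant factors x - 3, x - 3, x - 3, x - 3.

{M5}: invariant factors x + 4, x + 4, (x + 4)^2.

Matrices are similar if and only if their invariant-factor lists agree; the partition into similarity classes is {M1, M3, M4}, {M2}, {M5}.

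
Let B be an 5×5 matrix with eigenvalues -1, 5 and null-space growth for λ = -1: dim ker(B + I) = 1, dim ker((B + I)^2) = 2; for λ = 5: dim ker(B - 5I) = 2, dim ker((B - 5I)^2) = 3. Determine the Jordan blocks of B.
Jordan blocks: (-1, 2), (5, 2), (5, 1)

λ = -1: successive nullity increments [1, 1] count blocks of size ≥ k; block sizes are [2].
λ = 5: successive nullity increments [2, 1] count blocks of size ≥ k; block sizes are [2, 1].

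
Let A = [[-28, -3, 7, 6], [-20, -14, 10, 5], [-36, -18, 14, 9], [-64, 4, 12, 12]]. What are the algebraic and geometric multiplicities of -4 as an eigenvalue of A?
algebraic multiplicity 4, geometric multiplicity 2

The characteristic polynomial is (x + 4)^4, so the factor x + 4 appears with exponent 4: the algebraic multiplicity is 4.

rank(A + 4I) = 2, so the eigenspace has dimension 4 - 2 = 2: the geometric multiplicity is 2.

Since 2 < 4, A is not diagonalizable.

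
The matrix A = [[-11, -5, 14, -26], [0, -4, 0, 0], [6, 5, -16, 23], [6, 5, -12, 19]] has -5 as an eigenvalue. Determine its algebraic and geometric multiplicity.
algebraic multiplicity 1, geometric multiplicity 1

The characteristic polynomial is (x - 1)(x + 4)^2(x + 5), so the factor x + 5 appears with exponent 1: the algebraic multiplicity is 1.

rank(A + 5I) = 3, so the eigenspace has dimension 4 - 3 = 1: the geometric multiplicity is 1.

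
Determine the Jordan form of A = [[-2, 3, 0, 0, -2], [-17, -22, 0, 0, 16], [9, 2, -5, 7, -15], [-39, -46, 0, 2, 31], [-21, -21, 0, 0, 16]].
J = [[-5, 1, 0, 0, 0], [0, -5, 0, 0, 0], [0, 0, -5, 0, 0], [0, 0, 0, 2, 1], [0, 0, 0, 0, 2]]

The characteristic polynomial is det(xI - A) = (x - 2)^2(x + 5)^3, so the eigenvalues are -5 (algebraic multiplicity 3), 2 (algebraic multiplicity 2).

For λ = -5: rank(A + 5I) = 3, rank((A + 5I)^2) = 2. The eigenspace has dimension 5 - 3 = 2, so there are 2 Jordan blocks; the rank sequence gives block sizes [2, 1].

For λ = 2: rank(A - 2I) = 4, rank((A - 2I)^2) = 3. The eigenspace has dimension 5 - 4 = 1, so there is 1 Jordan block; the rank sequence gives block sizes [2].

Assembling the blocks gives the Jordan form J above.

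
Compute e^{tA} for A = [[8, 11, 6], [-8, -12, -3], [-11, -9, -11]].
A has Jordan form J = [[-5, 1, 0], [0, -5, 1], [0, 0, -5]] with A = PJP^{-1}, so e^{tA} = P e^{tJ} P^{-1}.

For a Jordan block J_k(λ), e^{tJ_k(λ)} = e^{λt} · (I + tN + t^2 N^2/2! + ... + t^{k-1} N^{k-1}/(k-1)!) where N is the nilpotent superdiagonal part.

Assembling the blocks and conjugating back gives the entries of e^{tA} as shown above.

e^{tA} = [[(15*t^2 + 26*t + 2)*e^{-5*t}/2, t*(6*t + 11)*e^{-5*t}, 3*t*(3*t + 4)*e^{-5*t}/2], [t*(-15*t - 16)*e^{-5*t}/2, (-6*t^2 - 7*t + 1)*e^{-5*t}, -3*t*(3*t + 2)*e^{-5*t}/2], [t*(-5*t - 22)*e^{-5*t}/2, t*(-2*t - 9)*e^{-5*t}, (-3*t^2 - 12*t + 2)*e^{-5*t}/2]]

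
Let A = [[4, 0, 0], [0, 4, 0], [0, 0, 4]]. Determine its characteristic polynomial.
xI - A = [[x - 4, 0, 0], [0, x - 4, 0], [0, 0, x - 4]].

Expanding det(xI - A) along the first row:
det(xI - A) = + (x - 4)·det([[x - 4, 0], [0, x - 4]]) - (0)·det([[0, 0], [0, x - 4]]) + (0)·det([[0, x - 4], [0, 0]]).

Evaluating gives χ_A(x) = x^3 - 12x^2 + 48x - 64 = (x - 4)^3.

χ_A(x) = (x - 4)^3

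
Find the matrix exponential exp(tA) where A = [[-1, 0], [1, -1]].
A has Jordan form J = [[-1, 1], [0, -1]] with A = PJP^{-1}, so e^{tA} = P e^{tJ} P^{-1}.

For a Jordan block J_k(λ), e^{tJ_k(λ)} = e^{λt} · (I + tN + t^2 N^2/2! + ... + t^{k-1} N^{k-1}/(k-1)!) where N is the nilpotent superdiagonal part.

Assembling the blocks and conjugating back gives the entries of e^{tA} as shown above.

e^{tA} = [[e^{-t}, 0], [t*e^{-t}, e^{-t}]]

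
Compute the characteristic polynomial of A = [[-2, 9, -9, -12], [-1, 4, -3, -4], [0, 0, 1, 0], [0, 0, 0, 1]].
χ_A(x) = (x - 1)^4

xI - A = [[x + 2, -9, 9, 12], [1, x - 4, 3, 4], [0, 0, x - 1, 0], [0, 0, 0, x - 1]].

Expanding det(xI - A) along the first row:
det(xI - A) = + (x + 2)·det([[x - 4, 3, 4], [0, x - 1, 0], [0, 0, x - 1]]) - (-9)·det([[1, 3, 4], [0, x - 1, 0], [0, 0, x - 1]]) + (9)·det([[1, x - 4, 4], [0, 0, 0], [0, 0, x - 1]]) - (12)·det([[1, x - 4, 3], [0, 0, x - 1], [0, 0, 0]]).

Evaluating gives χ_A(x) = x^4 - 4x^3 + 6x^2 - 4x + 1 = (x - 1)^4.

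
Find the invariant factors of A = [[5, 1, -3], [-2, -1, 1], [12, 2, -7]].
The Jordan structure of A has elementary divisors (x + 1)^3. Arranging the block sizes at each eigenvalue in decreasing order and taking row products gives the invariant factors.

Invariant factors (smallest first, each dividing the next): (x + 1)^3.

Check: the last factor (x + 1)^3 is the minimal polynomial, and the product (x + 1)^3 is the characteristic polynomial.

(x + 1)^3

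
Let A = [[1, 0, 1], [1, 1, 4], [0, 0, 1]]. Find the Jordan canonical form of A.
The characteristic polynomial is det(xI - A) = (x - 1)^3, so the eigenvalues are 1 (algebraic multiplicity 3).

For λ = 1: rank(A - I) = 2, rank((A - I)^2) = 1, rank((A - I)^3) = 0. The eigenspace has dimension 3 - 2 = 1, so there is 1 Jordan block; the rank sequence gives block sizes [3].

Assembling the blocks gives the Jordan form J above.

J = [[1, 1, 0], [0, 1, 1], [0, 0, 1]]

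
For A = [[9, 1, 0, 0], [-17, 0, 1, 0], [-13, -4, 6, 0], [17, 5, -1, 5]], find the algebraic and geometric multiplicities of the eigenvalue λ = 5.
algebraic multiplicity 4, geometric multiplicity 2

The characteristic polynomial is (x - 5)^4, so the factor x - 5 appears with exponent 4: the algebraic multiplicity is 4.

rank(A - 5I) = 2, so the eigenspace has dimension 4 - 2 = 2: the geometric multiplicity is 2.

Since 2 < 4, A is not diagonalizable.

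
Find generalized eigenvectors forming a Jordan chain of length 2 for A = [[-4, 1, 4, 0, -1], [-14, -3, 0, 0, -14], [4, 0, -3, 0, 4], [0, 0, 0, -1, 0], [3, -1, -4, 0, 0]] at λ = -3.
We seek v_1 ∈ ker((A + 3I)^2) \ ker(A + 3I), then set v_{i+1} = (A + 3I) v_i.

One such chain is v_1 = [[0, 1, 0, 0, 0]]^T, v_2 = [[1, 0, 0, 0, -1]]^T. Check: (A + 3I) v_2 = [[0, 0, 0, 0, 0]]^T = 0.

v_1 = [[0, 1, 0, 0, 0]]^T, v_2 = [[1, 0, 0, 0, -1]]^T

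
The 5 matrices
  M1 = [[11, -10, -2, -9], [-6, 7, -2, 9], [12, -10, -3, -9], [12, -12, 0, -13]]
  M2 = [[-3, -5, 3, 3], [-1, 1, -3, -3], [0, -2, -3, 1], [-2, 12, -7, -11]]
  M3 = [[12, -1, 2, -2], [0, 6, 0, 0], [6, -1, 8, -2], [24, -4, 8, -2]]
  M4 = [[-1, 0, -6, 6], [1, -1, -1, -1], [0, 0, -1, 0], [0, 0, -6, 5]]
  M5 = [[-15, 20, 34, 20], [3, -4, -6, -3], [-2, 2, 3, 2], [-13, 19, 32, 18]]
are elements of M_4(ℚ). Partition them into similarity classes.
Characteristic polynomials: χ_{M1} = (x - 5)(x + 1)^3, χ_{M2} = (x + 4)^4, χ_{M3} = (x - 6)^4, χ_{M4} = (x - 5)(x + 1)^3, χ_{M5} = (x - 5)(x + 1)^3.

{M1, M4, M5}: invariant factors x + 1, (x - 5)(x + 1)^2.

{M2}: invariant factors (x + 4)^2, (x + 4)^2.

{M3}: invariant factors x - 6, x - 6, (x - 6)^2.

Matrices are similar if and only if their invariant-factor lists agree; the partition into similarity classes is {M1, M4, M5}, {M2}, {M3}.

3 classes: {M1, M4, M5}, {M2}, {M3}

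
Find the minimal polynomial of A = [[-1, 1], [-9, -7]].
m_A(x) = (x + 4)^2

The characteristic polynomial factors as (x + 4)^2. The minimal polynomial is ∏(x - λ)^{k_λ} where k_λ is the size of the largest Jordan block at λ.

For λ = -4: rank(A + 4I) = 1, and the largest Jordan block has size 2 (the smallest k with rank((A + 4I)^k) = rank((A + 4I)^(k+1))).

So m_A(x) = (x + 4)^2.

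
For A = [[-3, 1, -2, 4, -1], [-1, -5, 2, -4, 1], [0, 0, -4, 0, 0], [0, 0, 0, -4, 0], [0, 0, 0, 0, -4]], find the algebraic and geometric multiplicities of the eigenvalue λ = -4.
algebraic multiplicity 5, geometric multiplicity 4

The characteristic polynomial is (x + 4)^5, so the factor x + 4 appears with exponent 5: the algebraic multiplicity is 5.

rank(A + 4I) = 1, so the eigenspace has dimension 5 - 1 = 4: the geometric multiplicity is 4.

Since 4 < 5, A is not diagonalizable.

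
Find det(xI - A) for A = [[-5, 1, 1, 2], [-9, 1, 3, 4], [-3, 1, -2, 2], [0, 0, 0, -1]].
χ_A(x) = (x + 1)(x + 2)^3

xI - A = [[x + 5, -1, -1, -2], [9, x - 1, -3, -4], [3, -1, x + 2, -2], [0, 0, 0, x + 1]].

Expanding det(xI - A) along the first row:
det(xI - A) = + (x + 5)·det([[x - 1, -3, -4], [-1, x + 2, -2], [0, 0, x + 1]]) - (-1)·det([[9, -3, -4], [3, x + 2, -2], [0, 0, x + 1]]) + (-1)·det([[9, x - 1, -4], [3, -1, -2], [0, 0, x + 1]]) - (-2)·det([[9, x - 1, -3], [3, -1, x + 2], [0, 0, 0]]).

Evaluating gives χ_A(x) = x^4 + 7x^3 + 18x^2 + 20x + 8 = (x + 1)(x + 2)^3.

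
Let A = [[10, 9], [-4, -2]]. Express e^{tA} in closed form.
e^{tA} = [[(6*t + 1)*e^{4*t}, 9*t*e^{4*t}], [-4*t*e^{4*t}, (1 - 6*t)*e^{4*t}]]

A has Jordan form J = [[4, 1], [0, 4]] with A = PJP^{-1}, so e^{tA} = P e^{tJ} P^{-1}.

For a Jordan block J_k(λ), e^{tJ_k(λ)} = e^{λt} · (I + tN + t^2 N^2/2! + ... + t^{k-1} N^{k-1}/(k-1)!) where N is the nilpotent superdiagonal part.

Assembling the blocks and conjugating back gives the entries of e^{tA} as shown above.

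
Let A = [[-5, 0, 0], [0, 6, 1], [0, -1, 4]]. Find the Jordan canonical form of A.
The characteristic polynomial is det(xI - A) = (x - 5)^2(x + 5), so the eigenvalues are -5 (algebraic multiplicity 1), 5 (algebraic multiplicity 2).

For λ = -5: algebraic multiplicity 1 gives one 1×1 block.

For λ = 5: rank(A - 5I) = 2, rank((A - 5I)^2) = 1. The eigenspace has dimension 3 - 2 = 1, so there is 1 Jordan block; the rank sequence gives block sizes [2].

Assembling the blocks gives the Jordan form J above.

J = [[-5, 0, 0], [0, 5, 1], [0, 0, 5]]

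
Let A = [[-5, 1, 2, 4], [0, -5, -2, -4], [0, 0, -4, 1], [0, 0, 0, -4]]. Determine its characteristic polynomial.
xI - A = [[x + 5, -1, -2, -4], [0, x + 5, 2, 4], [0, 0, x + 4, -1], [0, 0, 0, x + 4]].

Expanding det(xI - A) along the first row:
det(xI - A) = + (x + 5)·det([[x + 5, 2, 4], [0, x + 4, -1], [0, 0, x + 4]]) - (-1)·det([[0, 2, 4], [0, x + 4, -1], [0, 0, x + 4]]) + (-2)·det([[0, x + 5, 4], [0, 0, -1], [0, 0, x + 4]]) - (-4)·det([[0, x + 5, 2], [0, 0, x + 4], [0, 0, 0]]).

Evaluating gives χ_A(x) = x^4 + 18x^3 + 121x^2 + 360x + 400 = (x + 4)^2(x + 5)^2.

χ_A(x) = (x + 4)^2(x + 5)^2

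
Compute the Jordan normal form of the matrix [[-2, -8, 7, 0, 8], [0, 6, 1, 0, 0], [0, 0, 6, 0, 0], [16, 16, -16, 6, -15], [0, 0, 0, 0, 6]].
The characteristic polynomial is det(xI - A) = (x - 6)^4(x + 2), so the eigenvalues are -2 (algebraic multiplicity 1), 6 (algebraic multiplicity 4).

For λ = -2: algebraic multiplicity 1 gives one 1×1 block.

For λ = 6: rank(A - 6I) = 3, rank((A - 6I)^2) = 1. The eigenspace has dimension 5 - 3 = 2, so there are 2 Jordan blocks; the rank sequence gives block sizes [2, 2].

Assembling the blocks gives the Jordan form J above.

J = [[-2, 0, 0, 0, 0], [0, 6, 1, 0, 0], [0, 0, 6, 0, 0], [0, 0, 0, 6, 1], [0, 0, 0, 0, 6]]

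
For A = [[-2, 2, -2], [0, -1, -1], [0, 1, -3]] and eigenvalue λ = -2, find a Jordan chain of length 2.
v_1 = [[-8, -3, -4]]^T, v_2 = [[2, 1, 1]]^T

We seek v_1 ∈ ker((A + 2I)^2) \ ker(A + 2I), then set v_{i+1} = (A + 2I) v_i.

One such chain is v_1 = [[-8, -3, -4]]^T, v_2 = [[2, 1, 1]]^T. Check: (A + 2I) v_2 = [[0, 0, 0]]^T = 0.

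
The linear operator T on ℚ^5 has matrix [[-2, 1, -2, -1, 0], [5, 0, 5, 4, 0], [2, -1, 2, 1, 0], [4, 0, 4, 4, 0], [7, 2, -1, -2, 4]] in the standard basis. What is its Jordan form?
The characteristic polynomial is det(xI - A) = x^3(x - 4)^2, so the eigenvalues are 0 (algebraic multiplicity 3), 4 (algebraic multiplicity 2).

For λ = 0: rank(A) = 4, rank(A^2) = 3, rank(A^3) = 2. The eigenspace has dimension 5 - 4 = 1, so there is 1 Jordan block; the rank sequence gives block sizes [3].

For λ = 4: rank(A - 4I) = 3. The eigenspace has dimension 5 - 3 = 2, so there are 2 Jordan blocks; the rank sequence gives block sizes [1, 1].

Assembling the blocks gives the Jordan form J above.

J = [[0, 1, 0, 0, 0], [0, 0, 1, 0, 0], [0, 0, 0, 0, 0], [0, 0, 0, 4, 0], [0, 0, 0, 0, 4]]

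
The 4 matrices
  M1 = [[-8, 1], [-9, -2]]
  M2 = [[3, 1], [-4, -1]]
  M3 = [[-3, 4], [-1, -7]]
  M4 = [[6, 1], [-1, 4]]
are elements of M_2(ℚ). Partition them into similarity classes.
3 classes: {M1, M3}, {M2}, {M4}

Characteristic polynomials: χ_{M1} = (x + 5)^2, χ_{M2} = (x - 1)^2, χ_{M3} = (x + 5)^2, χ_{M4} = (x - 5)^2.

{M1, M3}: invariant factors (x + 5)^2.

{M2}: invariant factors (x - 1)^2.

{M4}: invariant factors (x - 5)^2.

Matrices are similar if and only if their invariant-factor lists agree; the partition into similarity classes is {M1, M3}, {M2}, {M4}.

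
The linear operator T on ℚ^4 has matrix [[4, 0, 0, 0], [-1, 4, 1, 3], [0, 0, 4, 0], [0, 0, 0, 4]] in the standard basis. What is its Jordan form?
The characteristic polynomial is det(xI - A) = (x - 4)^4, so the eigenvalues are 4 (algebraic multiplicity 4).

For λ = 4: rank(A - 4I) = 1, rank((A - 4I)^2) = 0. The eigenspace has dimension 4 - 1 = 3, so there are 3 Jordan blocks; the rank sequence gives block sizes [2, 1, 1].

Assembling the blocks gives the Jordan form J above.

J = [[4, 1, 0, 0], [0, 4, 0, 0], [0, 0, 4, 0], [0, 0, 0, 4]]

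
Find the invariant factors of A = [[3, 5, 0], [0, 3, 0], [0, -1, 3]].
The Jordan structure of A has elementary divisors (x - 3)^2, (x - 3). Arranging the block sizes at each eigenvalue in decreasing order and taking row products gives the invariant factors.

Invariant factors (smallest first, each dividing the next): x - 3, (x - 3)^2.

Check: the last factor (x - 3)^2 is the minimal polynomial, and the product (x - 3)^3 is the characteristic polynomial.

x - 3, (x - 3)^2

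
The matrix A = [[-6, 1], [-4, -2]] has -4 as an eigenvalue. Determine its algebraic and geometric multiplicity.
algebraic multiplicity 2, geometric multiplicity 1

The characteristic polynomial is (x + 4)^2, so the factor x + 4 appears with exponent 2: the algebraic multiplicity is 2.

rank(A + 4I) = 1, so the eigenspace has dimension 2 - 1 = 1: the geometric multiplicity is 1.

Since 1 < 2, A is not diagonalizable.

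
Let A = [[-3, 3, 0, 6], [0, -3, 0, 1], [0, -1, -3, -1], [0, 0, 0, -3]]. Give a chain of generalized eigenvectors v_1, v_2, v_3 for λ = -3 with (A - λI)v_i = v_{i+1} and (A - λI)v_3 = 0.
We seek v_1 ∈ ker((A + 3I)^3) \ ker((A + 3I)^2), then set v_{i+1} = (A + 3I) v_i.

One such chain is v_1 = [[1, -2, -2, 1]]^T, v_2 = [[0, 1, 1, 0]]^T, v_3 = [[3, 0, -1, 0]]^T. Check: (A + 3I) v_3 = [[0, 0, 0, 0]]^T = 0.

v_1 = [[1, -2, -2, 1]]^T, v_2 = [[0, 1, 1, 0]]^T, v_3 = [[3, 0, -1, 0]]^T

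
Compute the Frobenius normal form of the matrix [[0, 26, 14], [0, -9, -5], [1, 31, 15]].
R = [[0, 0, -4], [1, 0, -6], [0, 1, 6]]

The invariant factors of A (the non-unit diagonal entries of the Smith normal form of xI - A over ℚ[x]) are (x - 2)(x^2 - 4x - 2), each dividing the next. The characteristic polynomial is their product, (x - 2)(x^2 - 4x - 2).

The rational canonical form is the block-diagonal matrix of companion matrices C(f_i):
R = [[0, 0, -4], [1, 0, -6], [0, 1, 6]].

Note the characteristic polynomial does not split into linear factors over ℚ, so A has no Jordan form over ℚ; the rational canonical form exists over any field.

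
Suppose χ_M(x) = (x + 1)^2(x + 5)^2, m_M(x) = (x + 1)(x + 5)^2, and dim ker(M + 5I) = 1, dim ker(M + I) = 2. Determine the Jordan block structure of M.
λ = -5: algebraic multiplicity 2 (exponent in χ_M), largest block size 2 (exponent in m_M), 1 block (geometric multiplicity). This forces block sizes [2].
λ = -1: algebraic multiplicity 2 (exponent in χ_M), largest block size 1 (exponent in m_M), 2 blocks (geometric multiplicity). These force block sizes [1, 1].

Jordan blocks: (-5, 2), (-1, 1), (-1, 1)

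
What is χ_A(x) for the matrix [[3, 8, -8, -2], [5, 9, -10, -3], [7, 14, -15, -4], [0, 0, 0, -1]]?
χ_A(x) = (x + 1)^4

xI - A = [[x - 3, -8, 8, 2], [-5, x - 9, 10, 3], [-7, -14, x + 15, 4], [0, 0, 0, x + 1]].

Expanding det(xI - A) along the first row:
det(xI - A) = + (x - 3)·det([[x - 9, 10, 3], [-14, x + 15, 4], [0, 0, x + 1]]) - (-8)·det([[-5, 10, 3], [-7, x + 15, 4], [0, 0, x + 1]]) + (8)·det([[-5, x - 9, 3], [-7, -14, 4], [0, 0, x + 1]]) - (2)·det([[-5, x - 9, 10], [-7, -14, x + 15], [0, 0, 0]]).

Evaluating gives χ_A(x) = x^4 + 4x^3 + 6x^2 + 4x + 1 = (x + 1)^4.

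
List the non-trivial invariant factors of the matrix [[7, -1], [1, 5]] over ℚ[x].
The Jordan structure of A has elementary divisors (x - 6)^2. Arranging the block sizes at each eigenvalue in decreasing order and taking row products gives the invariant factors.

Invariant factors (smallest first, each dividing the next): (x - 6)^2.

Check: the last factor (x - 6)^2 is the minimal polynomial, and the product (x - 6)^2 is the characteristic polynomial.

(x - 6)^2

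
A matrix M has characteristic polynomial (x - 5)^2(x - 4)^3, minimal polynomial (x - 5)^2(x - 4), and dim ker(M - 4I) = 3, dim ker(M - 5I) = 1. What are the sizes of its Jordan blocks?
Jordan blocks: (4, 1), (4, 1), (4, 1), (5, 2)

λ = 4: algebraic multiplicity 3 (exponent in χ_M), largest block size 1 (exponent in m_M), 3 blocks (geometric multiplicity). These force block sizes [1, 1, 1].
λ = 5: algebraic multiplicity 2 (exponent in χ_M), largest block size 2 (exponent in m_M), 1 block (geometric multiplicity). This forces block sizes [2].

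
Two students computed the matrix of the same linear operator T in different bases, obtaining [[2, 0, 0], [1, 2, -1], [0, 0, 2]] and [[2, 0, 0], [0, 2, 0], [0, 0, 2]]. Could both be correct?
No.

Both have characteristic polynomial (x - 2)^3, but the minimal polynomial of A is (x - 2)^2 while the minimal polynomial of B is x - 2. The minimal polynomial is a similarity invariant, so A and B are not similar.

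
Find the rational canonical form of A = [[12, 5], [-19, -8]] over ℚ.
The invariant factors of A (the non-unit diagonal entries of the Smith normal form of xI - A over ℚ[x]) are x^2 - 4x - 1, each dividing the next. The characteristic polynomial is their product, x^2 - 4x - 1.

The rational canonical form is the block-diagonal matrix of companion matrices C(f_i):
R = [[0, 1], [1, 4]].

Note the characteristic polynomial does not split into linear factors over ℚ, so A has no Jordan form over ℚ; the rational canonical form exists over any field.

R = [[0, 1], [1, 4]]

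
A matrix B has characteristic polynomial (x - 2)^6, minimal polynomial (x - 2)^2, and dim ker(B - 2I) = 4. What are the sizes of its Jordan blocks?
Jordan blocks: (2, 2), (2, 2), (2, 1), (2, 1)

λ = 2: algebraic multiplicity 6 (exponent in χ_B), largest block size 2 (exponent in m_B), 4 blocks (geometric multiplicity). These force block sizes [2, 2, 1, 1].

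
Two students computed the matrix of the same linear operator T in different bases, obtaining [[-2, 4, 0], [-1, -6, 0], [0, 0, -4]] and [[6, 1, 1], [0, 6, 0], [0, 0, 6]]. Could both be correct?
No.

trace(A) = -12 but trace(B) = 18. The trace is a similarity invariant, so A and B are not similar.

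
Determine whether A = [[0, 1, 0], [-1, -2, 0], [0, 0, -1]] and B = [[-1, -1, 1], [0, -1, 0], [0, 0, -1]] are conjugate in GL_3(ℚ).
Two matrices over a field are similar if and only if they have the same invariant factors.

Both A and B have characteristic polynomial (x + 1)^3 and minimal polynomial (x + 1)^2. Computing further, both have invariant factors x + 1, (x + 1)^2. Hence A and B are similar.

Yes.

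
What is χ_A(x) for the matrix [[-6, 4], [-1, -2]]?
χ_A(x) = (x + 4)^2

xI - A = [[x + 6, -4], [1, x + 2]].

Expanding det(xI - A) along the first row:
det(xI - A) = + (x + 6)·det([[x + 2]]) - (-4)·det([[1]]).

Evaluating gives χ_A(x) = x^2 + 8x + 16 = (x + 4)^2.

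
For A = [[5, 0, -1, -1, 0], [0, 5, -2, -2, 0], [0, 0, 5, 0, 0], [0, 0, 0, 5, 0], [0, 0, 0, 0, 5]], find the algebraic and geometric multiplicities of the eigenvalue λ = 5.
The characteristic polynomial is (x - 5)^5, so the factor x - 5 appears with exponent 5: the algebraic multiplicity is 5.

rank(A - 5I) = 1, so the eigenspace has dimension 5 - 1 = 4: the geometric multiplicity is 4.

Since 4 < 5, A is not diagonalizable.

algebraic multiplicity 5, geometric multiplicity 4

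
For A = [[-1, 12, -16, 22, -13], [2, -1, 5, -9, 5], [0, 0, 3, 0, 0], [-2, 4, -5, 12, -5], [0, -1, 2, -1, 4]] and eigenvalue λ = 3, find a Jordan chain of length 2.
We seek v_1 ∈ ker((A - 3I)^2) \ ker(A - 3I), then set v_{i+1} = (A - 3I) v_i.

One such chain is v_1 = [[1, 0, 0, 1, 1]]^T, v_2 = [[5, -2, 0, 2, 0]]^T. Check: (A - 3I) v_2 = [[0, 0, 0, 0, 0]]^T = 0.

v_1 = [[1, 0, 0, 1, 1]]^T, v_2 = [[5, -2, 0, 2, 0]]^T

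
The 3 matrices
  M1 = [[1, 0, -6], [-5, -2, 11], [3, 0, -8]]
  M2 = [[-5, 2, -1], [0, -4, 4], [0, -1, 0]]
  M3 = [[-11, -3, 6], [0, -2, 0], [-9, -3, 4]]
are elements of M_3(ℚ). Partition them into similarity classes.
Characteristic polynomials: χ_{M1} = (x + 2)^2(x + 5), χ_{M2} = (x + 2)^2(x + 5), χ_{M3} = (x + 2)^2(x + 5).

{M1, M2}: invariant factors (x + 2)^2(x + 5).

{M3}: invariant factors x + 2, (x + 2)(x + 5).

Matrices are similar if and only if their invariant-factor lists agree; the partition into similarity classes is {M1, M2}, {M3}.

2 classes: {M1, M2}, {M3}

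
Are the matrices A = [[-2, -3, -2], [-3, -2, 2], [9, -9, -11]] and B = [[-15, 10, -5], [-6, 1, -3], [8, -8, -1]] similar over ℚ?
Yes.

Two matrices over a field are similar if and only if they have the same invariant factors.

Both A and B have characteristic polynomial (x + 5)^3 and minimal polynomial (x + 5)^2. Computing further, both have invariant factors x + 5, (x + 5)^2. Hence A and B are similar.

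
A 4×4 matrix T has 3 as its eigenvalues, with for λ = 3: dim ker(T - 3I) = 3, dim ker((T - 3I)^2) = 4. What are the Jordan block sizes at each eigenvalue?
Jordan blocks: (3, 2), (3, 1), (3, 1)

λ = 3: successive nullity increments [3, 1] count blocks of size ≥ k; block sizes are [2, 1, 1].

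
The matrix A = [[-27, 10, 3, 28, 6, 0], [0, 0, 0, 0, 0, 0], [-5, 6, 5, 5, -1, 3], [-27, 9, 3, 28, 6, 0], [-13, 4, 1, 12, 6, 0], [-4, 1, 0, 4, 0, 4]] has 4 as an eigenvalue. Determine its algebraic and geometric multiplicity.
The characteristic polynomial is x^2(x - 4)^4, so the factor x - 4 appears with exponent 4: the algebraic multiplicity is 4.

rank(A - 4I) = 4, so the eigenspace has dimension 6 - 4 = 2: the geometric multiplicity is 2.

Since 2 < 4, A is not diagonalizable.

algebraic multiplicity 4, geometric multiplicity 2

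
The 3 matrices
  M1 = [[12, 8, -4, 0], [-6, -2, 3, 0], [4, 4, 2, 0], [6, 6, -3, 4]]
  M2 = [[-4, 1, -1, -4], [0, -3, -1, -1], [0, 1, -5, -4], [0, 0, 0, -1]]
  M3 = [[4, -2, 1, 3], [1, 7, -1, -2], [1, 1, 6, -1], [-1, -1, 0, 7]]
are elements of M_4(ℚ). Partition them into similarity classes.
Characteristic polynomials: χ_{M1} = (x - 4)^4, χ_{M2} = (x + 1)(x + 4)^3, χ_{M3} = (x - 6)^4.

{M1}: invariant factors x - 4, x - 4, (x - 4)^2.

{M2}: invariant factors x + 4, (x + 1)(x + 4)^2.

{M3}: invariant factors (x - 6)^2, (x - 6)^2.

Matrices are similar if and only if their invariant-factor lists agree; the partition into similarity classes is {M1}, {M2}, {M3}.

3 classes: {M1}, {M2}, {M3}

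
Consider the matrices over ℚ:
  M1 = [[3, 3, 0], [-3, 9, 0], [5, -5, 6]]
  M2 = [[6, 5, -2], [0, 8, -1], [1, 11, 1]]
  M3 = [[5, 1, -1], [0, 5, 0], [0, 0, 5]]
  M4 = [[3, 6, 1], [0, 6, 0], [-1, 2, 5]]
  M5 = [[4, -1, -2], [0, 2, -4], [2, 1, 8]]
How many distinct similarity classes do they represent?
Characteristic polynomials: χ_{M1} = (x - 6)^3, χ_{M2} = (x - 5)^3, χ_{M3} = (x - 5)^3, χ_{M4} = (x - 6)(x - 4)^2, χ_{M5} = (x - 6)(x - 4)^2.

{M1}: invariant factors x - 6, (x - 6)^2.

{M2}: invariant factors (x - 5)^3.

{M3}: invariant factors x - 5, (x - 5)^2.

{M4, M5}: invariant factors (x - 6)(x - 4)^2.

Matrices are similar if and only if their invariant-factor lists agree; the partition into similarity classes is {M1}, {M2}, {M3}, {M4, M5}.

4 classes: {M1}, {M2}, {M3}, {M4, M5}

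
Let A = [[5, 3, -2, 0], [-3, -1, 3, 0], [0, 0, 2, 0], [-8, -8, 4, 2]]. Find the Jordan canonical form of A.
The characteristic polynomial is det(xI - A) = (x - 2)^4, so the eigenvalues are 2 (algebraic multiplicity 4).

For λ = 2: rank(A - 2I) = 2, rank((A - 2I)^2) = 1, rank((A - 2I)^3) = 0. The eigenspace has dimension 4 - 2 = 2, so there are 2 Jordan blocks; the rank sequence gives block sizes [3, 1].

Assembling the blocks gives the Jordan form J above.

J = [[2, 1, 0, 0], [0, 2, 1, 0], [0, 0, 2, 0], [0, 0, 0, 2]]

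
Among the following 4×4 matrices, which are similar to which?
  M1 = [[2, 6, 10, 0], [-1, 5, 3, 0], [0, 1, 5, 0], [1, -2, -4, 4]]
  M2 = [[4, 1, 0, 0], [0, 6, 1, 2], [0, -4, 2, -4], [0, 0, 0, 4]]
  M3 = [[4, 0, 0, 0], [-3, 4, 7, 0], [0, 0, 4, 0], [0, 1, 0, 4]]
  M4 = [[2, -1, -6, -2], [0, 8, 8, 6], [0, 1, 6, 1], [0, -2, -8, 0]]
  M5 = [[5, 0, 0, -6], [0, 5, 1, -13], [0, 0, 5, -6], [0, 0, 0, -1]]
Characteristic polynomials: χ_{M1} = (x - 4)^4, χ_{M2} = (x - 4)^4, χ_{M3} = (x - 4)^4, χ_{M4} = (x - 6)^2(x - 2)^2, χ_{M5} = (x - 5)^3(x + 1).

{M1, M2, M3}: invariant factors x - 4, (x - 4)^3.

{M4}: invariant factors (x - 6)^2(x - 2)^2.

{M5}: invariant factors x - 5, (x - 5)^2(x + 1).

Matrices are similar if and only if their invariant-factor lists agree; the partition into similarity classes is {M1, M2, M3}, {M4}, {M5}.

3 classes: {M1, M2, M3}, {M4}, {M5}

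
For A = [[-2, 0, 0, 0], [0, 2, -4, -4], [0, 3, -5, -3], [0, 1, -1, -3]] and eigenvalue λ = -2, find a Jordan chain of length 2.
v_1 = [[0, 1, 0, 0]]^T, v_2 = [[0, 4, 3, 1]]^T

We seek v_1 ∈ ker((A + 2I)^2) \ ker(A + 2I), then set v_{i+1} = (A + 2I) v_i.

One such chain is v_1 = [[0, 1, 0, 0]]^T, v_2 = [[0, 4, 3, 1]]^T. Check: (A + 2I) v_2 = [[0, 0, 0, 0]]^T = 0.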